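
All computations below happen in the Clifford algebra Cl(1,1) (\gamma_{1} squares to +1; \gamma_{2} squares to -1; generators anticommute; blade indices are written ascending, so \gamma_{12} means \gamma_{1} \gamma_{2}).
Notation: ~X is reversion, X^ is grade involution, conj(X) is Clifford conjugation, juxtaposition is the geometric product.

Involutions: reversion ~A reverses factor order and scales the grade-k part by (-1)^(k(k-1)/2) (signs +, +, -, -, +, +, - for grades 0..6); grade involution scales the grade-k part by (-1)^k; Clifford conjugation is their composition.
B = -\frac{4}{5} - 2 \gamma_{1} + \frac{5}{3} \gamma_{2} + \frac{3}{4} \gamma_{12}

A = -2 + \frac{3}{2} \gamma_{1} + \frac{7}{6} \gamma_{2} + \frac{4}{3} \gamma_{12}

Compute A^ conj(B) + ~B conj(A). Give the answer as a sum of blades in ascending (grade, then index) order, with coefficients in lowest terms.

first term: -\frac{391}{90} + \frac{107}{360} \gamma_{1} + \frac{109}{40} \gamma_{2} + \frac{79}{15} \gamma_{12}
second term: \frac{679}{90} + \frac{757}{360} \gamma_{1} - \frac{103}{120} \gamma_{2} + \frac{37}{5} \gamma_{12}
Answer: \frac{16}{5} + \frac{12}{5} \gamma_{1} + \frac{28}{15} \gamma_{2} + \frac{38}{3} \gamma_{12}


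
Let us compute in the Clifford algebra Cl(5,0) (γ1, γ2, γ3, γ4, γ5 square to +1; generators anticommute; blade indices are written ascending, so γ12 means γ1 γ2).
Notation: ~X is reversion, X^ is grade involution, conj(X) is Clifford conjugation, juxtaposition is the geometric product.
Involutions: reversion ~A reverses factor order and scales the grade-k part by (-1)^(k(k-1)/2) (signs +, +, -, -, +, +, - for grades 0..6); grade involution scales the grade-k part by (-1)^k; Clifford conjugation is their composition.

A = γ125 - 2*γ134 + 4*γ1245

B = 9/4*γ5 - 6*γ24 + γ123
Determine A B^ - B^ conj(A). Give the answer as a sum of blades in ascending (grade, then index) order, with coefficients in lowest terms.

first term: -9/4*γ12 + 24*γ15 - 2*γ24 - γ35 + 12*γ123 - 9*γ124 - 6*γ145 + 4*γ345 + 9/2*γ1345
second term: -9/4*γ12 + 24*γ15 + 2*γ24 + γ35 - 12*γ123 + 9*γ124 + 6*γ145 + 4*γ345 - 9/2*γ1345
Answer: -4*γ24 - 2*γ35 + 24*γ123 - 18*γ124 - 12*γ145 + 9*γ1345


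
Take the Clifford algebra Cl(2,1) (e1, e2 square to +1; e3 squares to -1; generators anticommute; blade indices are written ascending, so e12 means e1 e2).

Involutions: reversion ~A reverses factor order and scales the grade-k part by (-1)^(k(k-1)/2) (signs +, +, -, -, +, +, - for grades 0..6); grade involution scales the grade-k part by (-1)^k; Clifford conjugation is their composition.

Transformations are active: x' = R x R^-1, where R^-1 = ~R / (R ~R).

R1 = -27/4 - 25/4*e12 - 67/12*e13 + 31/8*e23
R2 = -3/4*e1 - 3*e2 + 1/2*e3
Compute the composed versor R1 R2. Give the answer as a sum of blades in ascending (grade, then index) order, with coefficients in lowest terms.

Distribute over the terms of R2 (each basis-blade product reordered to ascending indices, repeated generators contracted through their squares):
R1 (-3/4*e1) = 81/16*e1 - 75/16*e2 - 67/16*e3 - 93/32*e123
R1 (-3*e2) = 75/4*e1 + 81/4*e2 + 93/8*e3 - 67/4*e123
R1 (1/2*e3) = 67/24*e1 - 31/16*e2 - 27/8*e3 - 25/8*e123
Summing the partial products and collecting blades:
Answer: 1277/48*e1 + 109/8*e2 + 65/16*e3 - 729/32*e123


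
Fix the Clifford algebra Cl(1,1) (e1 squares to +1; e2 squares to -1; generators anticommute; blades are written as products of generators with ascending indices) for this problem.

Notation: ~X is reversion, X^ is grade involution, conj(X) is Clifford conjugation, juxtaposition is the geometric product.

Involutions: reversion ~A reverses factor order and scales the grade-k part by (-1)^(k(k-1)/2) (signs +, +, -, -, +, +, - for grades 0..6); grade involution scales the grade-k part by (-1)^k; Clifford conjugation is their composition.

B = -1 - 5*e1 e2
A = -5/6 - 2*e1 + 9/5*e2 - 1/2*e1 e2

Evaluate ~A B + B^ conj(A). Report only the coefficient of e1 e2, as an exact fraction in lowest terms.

first term: -5/3 - 7*e1 + 41/5*e2 + 11/3*e1 e2
second term: -5/3 - 11*e1 + 59/5*e2 + 11/3*e1 e2
Answer: 22/3


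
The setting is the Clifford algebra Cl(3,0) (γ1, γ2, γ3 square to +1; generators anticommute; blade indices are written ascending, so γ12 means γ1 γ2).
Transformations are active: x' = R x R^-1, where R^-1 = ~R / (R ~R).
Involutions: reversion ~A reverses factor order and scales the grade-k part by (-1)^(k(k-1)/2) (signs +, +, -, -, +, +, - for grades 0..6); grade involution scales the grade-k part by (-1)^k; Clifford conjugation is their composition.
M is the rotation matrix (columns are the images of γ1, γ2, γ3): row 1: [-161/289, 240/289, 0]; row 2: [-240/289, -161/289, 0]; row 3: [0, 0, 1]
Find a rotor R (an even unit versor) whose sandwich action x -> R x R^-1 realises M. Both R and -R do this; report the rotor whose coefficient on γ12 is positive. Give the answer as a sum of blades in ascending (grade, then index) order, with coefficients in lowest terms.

Method: write R = a + b12*γ12 + b13*γ13 + b23*γ23 with a^2 + b12^2 + b13^2 + b23^2 = 1 (so R^-1 = ~R). Expanding the columns R e_j ~R gives tr M = 4a^2 - 1 and, from the antisymmetric part, M21 - M12 = -4a*b12, M13 - M31 = 4a*b13, M32 - M23 = -4a*b23.
Here tr M = -33/289, so a^2 = (1 + tr M)/4 = 64/289 and a = ±8/17. Taking a = 8/17: M21 - M12 = -480/289, M13 - M31 = 0, M32 - M23 = 0, giving b12 = 15/17, b13 = 0, b23 = 0, i.e. R = 8/17 + 15/17*γ12.
Its γ12 coefficient is already positive.
Answer: 8/17 + 15/17*γ12. Why the constraint matters: R and -R act identically through the sandwich — M has trace -33/289 either way — so only the sign condition on γ12 picks one of the two preimages.


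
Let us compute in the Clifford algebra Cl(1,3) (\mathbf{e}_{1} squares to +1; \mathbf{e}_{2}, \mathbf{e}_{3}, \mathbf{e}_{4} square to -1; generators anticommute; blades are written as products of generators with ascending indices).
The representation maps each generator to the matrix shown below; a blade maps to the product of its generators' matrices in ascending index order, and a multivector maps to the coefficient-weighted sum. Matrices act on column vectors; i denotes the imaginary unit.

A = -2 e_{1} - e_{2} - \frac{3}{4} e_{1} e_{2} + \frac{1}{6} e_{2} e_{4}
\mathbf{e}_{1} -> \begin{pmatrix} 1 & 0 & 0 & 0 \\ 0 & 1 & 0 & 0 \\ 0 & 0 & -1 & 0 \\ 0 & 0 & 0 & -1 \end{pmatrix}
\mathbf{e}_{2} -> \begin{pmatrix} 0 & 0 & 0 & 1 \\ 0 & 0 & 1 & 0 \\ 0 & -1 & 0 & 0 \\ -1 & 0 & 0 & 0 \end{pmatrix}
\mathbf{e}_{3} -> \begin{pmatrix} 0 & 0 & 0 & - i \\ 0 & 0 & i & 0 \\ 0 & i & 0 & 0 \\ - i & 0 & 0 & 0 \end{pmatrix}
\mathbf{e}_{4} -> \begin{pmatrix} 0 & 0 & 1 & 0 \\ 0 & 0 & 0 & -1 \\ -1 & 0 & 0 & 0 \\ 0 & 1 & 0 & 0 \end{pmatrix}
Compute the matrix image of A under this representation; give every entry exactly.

Bivector images (products of the table entries): rho(e_{1} e_{2}) = rho(\mathbf{e}_{1})rho(\mathbf{e}_{2}) = \begin{pmatrix} 0 & 0 & 0 & 1 \\ 0 & 0 & 1 & 0 \\ 0 & 1 & 0 & 0 \\ 1 & 0 & 0 & 0 \end{pmatrix}; rho(e_{2} e_{4}) = rho(\mathbf{e}_{2})rho(\mathbf{e}_{4}) = \begin{pmatrix} 0 & 1 & 0 & 0 \\ -1 & 0 & 0 & 0 \\ 0 & 0 & 0 & 1 \\ 0 & 0 & -1 & 0 \end{pmatrix}.
M = (-2)*rho(e_{1}) + (-1)*rho(e_{2}) + (-\frac{3}{4})*rho(e_{1} e_{2}) + (\frac{1}{6})*rho(e_{2} e_{4}), summed entrywise:
Answer: \begin{pmatrix} -2 & \frac{1}{6} & 0 & - \frac{7}{4} \\ - \frac{1}{6} & -2 & - \frac{7}{4} & 0 \\ 0 & \frac{1}{4} & 2 & \frac{1}{6} \\ \frac{1}{4} & 0 & - \frac{1}{6} & 2 \end{pmatrix}


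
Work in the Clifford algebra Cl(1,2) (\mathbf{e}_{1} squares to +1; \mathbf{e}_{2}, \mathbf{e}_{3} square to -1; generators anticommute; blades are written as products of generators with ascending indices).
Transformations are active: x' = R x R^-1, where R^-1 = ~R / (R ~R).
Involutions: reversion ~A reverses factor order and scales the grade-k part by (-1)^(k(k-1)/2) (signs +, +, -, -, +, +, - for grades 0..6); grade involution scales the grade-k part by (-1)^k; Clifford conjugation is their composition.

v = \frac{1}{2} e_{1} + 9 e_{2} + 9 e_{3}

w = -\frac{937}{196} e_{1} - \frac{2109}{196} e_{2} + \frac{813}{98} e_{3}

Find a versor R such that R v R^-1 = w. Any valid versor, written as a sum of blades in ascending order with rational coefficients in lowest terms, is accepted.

Why this works: both vectors square to -\frac{647}{4}, so q(v) = q(w) and R = v + w = -\frac{839}{196} e_{1} - \frac{345}{196} e_{2} + \frac{1695}{98} e_{3} carries v to w — its own direction survives, the complement (v - w)/2 flips.
Answer: -\frac{839}{196} e_{1} - \frac{345}{196} e_{2} + \frac{1695}{98} e_{3}


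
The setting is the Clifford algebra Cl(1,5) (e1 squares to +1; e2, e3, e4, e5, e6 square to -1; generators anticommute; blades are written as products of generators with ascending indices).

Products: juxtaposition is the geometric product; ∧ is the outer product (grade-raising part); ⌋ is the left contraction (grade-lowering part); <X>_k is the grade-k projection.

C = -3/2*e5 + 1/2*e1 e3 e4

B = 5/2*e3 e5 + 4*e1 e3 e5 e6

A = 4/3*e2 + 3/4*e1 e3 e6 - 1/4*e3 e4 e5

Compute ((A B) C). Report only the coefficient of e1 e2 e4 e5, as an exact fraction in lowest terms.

step 1: -5/8*e4 + 3*e5 + e1 e4 e6 - 15/8*e1 e5 e6 + 10/3*e2 e3 e5 - 16/3*e1 e2 e3 e5 e6
step 2: 9/2 + 5/16*e1 e3 + 45/16*e1 e6 + 5*e2 e3 + 1/2*e3 e6 + 15/16*e4 e5 + 8*e1 e2 e3 e6 + 5/3*e1 e2 e4 e5 - 3/2*e1 e3 e4 e5 + 3/2*e1 e4 e5 e6 + 8/3*e2 e4 e5 e6 - 15/16*e3 e4 e5 e6
Answer: 5/3


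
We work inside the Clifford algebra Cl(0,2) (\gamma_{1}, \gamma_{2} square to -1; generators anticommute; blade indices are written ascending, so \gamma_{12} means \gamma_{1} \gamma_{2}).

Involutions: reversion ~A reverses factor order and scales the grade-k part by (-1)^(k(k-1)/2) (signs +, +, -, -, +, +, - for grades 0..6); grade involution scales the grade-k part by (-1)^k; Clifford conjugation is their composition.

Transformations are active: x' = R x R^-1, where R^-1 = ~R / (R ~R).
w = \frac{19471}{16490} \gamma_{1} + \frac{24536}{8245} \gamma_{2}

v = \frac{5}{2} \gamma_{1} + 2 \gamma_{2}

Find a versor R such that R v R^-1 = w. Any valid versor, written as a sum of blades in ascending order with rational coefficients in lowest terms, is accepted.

Take R = v + w = \frac{30348}{8245} \gamma_{1} + \frac{41026}{8245} \gamma_{2}. Because q(v) = q(w) = -\frac{41}{4}, conjugation by R sends v exactly to w.
Answer: \frac{30348}{8245} \gamma_{1} + \frac{41026}{8245} \gamma_{2}


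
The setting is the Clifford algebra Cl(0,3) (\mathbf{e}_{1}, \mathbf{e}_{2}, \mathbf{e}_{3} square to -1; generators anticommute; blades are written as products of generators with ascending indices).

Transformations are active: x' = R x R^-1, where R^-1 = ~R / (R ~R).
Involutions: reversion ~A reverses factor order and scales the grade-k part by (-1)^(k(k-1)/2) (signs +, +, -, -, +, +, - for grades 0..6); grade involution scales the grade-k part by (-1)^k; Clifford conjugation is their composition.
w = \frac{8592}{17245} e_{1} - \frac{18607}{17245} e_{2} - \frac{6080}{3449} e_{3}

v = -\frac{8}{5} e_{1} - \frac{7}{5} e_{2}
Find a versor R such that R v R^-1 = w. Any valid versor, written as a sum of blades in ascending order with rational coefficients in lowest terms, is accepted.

Why this works: both vectors square to -\frac{113}{25}, so q(v) = q(w) and R = v + w = -\frac{3800}{3449} e_{1} - \frac{8550}{3449} e_{2} - \frac{6080}{3449} e_{3} carries v to w — its own direction survives, the complement (v - w)/2 flips.
Answer: -\frac{3800}{3449} e_{1} - \frac{8550}{3449} e_{2} - \frac{6080}{3449} e_{3}


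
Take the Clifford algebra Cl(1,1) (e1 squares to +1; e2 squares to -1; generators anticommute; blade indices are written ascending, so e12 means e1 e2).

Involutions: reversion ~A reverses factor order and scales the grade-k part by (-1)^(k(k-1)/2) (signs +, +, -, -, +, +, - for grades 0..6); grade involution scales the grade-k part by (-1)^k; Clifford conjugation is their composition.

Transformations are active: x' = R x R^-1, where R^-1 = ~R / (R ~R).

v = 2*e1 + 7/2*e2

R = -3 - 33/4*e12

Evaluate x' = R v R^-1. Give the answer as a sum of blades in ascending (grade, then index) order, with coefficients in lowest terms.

~R = -3 + 33/4*e12, and R ~R = -945/16, so R^-1 = ~R / (-945/16).
R v = 183/8*e1 + 6*e2
Answer: 34/105*e1 - 607/210*e2


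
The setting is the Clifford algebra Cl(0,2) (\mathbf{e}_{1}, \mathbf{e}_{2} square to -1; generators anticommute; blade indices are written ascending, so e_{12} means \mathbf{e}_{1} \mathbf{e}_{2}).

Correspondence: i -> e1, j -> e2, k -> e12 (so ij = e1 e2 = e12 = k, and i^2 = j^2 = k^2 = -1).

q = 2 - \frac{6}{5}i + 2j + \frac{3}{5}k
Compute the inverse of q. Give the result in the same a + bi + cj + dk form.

In blades: q = 2 - \frac{6}{5} e_{1} + 2 e_{2} + \frac{3}{5} e_{12}.
With qbar = 2 + \frac{6}{5} e_{1} - 2 e_{2} - \frac{3}{5} e_{12} (scalar fixed, mapped units negated), q qbar = \frac{49}{5} (the sum of squared coefficients), so q^-1 = qbar / (\frac{49}{5}) = \frac{10}{49} + \frac{6}{49} e_{1} - \frac{10}{49} e_{2} - \frac{3}{49} e_{12}; translating back:
Answer: \frac{10}{49} + \frac{6}{49}i - \frac{10}{49}j - \frac{3}{49}k


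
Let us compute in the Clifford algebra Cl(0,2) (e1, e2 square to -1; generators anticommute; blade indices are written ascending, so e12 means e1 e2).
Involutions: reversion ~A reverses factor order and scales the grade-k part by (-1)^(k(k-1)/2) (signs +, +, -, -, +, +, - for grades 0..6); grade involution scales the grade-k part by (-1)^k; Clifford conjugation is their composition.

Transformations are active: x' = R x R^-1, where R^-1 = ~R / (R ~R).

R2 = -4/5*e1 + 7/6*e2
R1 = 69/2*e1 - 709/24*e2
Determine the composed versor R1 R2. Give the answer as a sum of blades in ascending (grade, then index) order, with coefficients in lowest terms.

Distribute over the terms of R1 (each basis-blade product reordered to ascending indices, repeated generators contracted through their squares):
(69/2*e1) R2 = 138/5 + 161/4*e12
(-709/24*e2) R2 = 4963/144 - 709/30*e12
Summing the partial products and collecting blades:
Answer: 44687/720 + 997/60*e12


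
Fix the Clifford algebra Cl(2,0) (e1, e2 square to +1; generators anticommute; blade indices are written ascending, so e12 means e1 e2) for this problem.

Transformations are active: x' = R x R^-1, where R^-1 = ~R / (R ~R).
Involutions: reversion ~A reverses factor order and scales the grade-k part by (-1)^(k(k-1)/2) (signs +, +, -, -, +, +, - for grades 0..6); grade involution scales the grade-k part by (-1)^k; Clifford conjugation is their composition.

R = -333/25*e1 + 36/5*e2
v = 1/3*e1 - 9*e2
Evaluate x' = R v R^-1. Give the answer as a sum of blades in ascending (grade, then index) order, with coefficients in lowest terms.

~R = -333/25*e1 + 36/5*e2, and R ~R = 143289/625, so R^-1 = ~R / (143289/625).
R v = -1731/25 + 2937/25*e12
Answer: 13643/1769*e1 + 24683/5307*e2


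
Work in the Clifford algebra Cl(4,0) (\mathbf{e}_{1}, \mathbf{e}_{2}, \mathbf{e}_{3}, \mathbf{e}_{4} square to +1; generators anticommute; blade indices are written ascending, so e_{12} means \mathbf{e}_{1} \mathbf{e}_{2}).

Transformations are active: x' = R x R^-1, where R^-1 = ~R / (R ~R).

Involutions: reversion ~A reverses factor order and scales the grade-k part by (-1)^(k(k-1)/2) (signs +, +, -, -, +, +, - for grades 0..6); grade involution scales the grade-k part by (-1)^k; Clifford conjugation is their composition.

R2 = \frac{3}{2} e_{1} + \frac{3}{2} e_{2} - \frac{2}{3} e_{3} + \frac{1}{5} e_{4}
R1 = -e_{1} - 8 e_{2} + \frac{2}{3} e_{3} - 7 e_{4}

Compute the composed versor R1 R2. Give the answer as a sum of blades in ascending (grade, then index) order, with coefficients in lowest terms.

Distribute over the terms of R1 (each basis-blade product reordered to ascending indices, repeated generators contracted through their squares):
(-e_{1}) R2 = -\frac{3}{2} - \frac{3}{2} e_{12} + \frac{2}{3} e_{13} - \frac{1}{5} e_{14}
(-8 e_{2}) R2 = -12 + 12 e_{12} + \frac{16}{3} e_{23} - \frac{8}{5} e_{24}
(\frac{2}{3} e_{3}) R2 = -\frac{4}{9} - e_{13} - e_{23} + \frac{2}{15} e_{34}
(-7 e_{4}) R2 = -\frac{7}{5} + \frac{21}{2} e_{14} + \frac{21}{2} e_{24} - \frac{14}{3} e_{34}
Summing the partial products and collecting blades:
Answer: -\frac{1381}{90} + \frac{21}{2} e_{12} - \frac{1}{3} e_{13} + \frac{103}{10} e_{14} + \frac{13}{3} e_{23} + \frac{89}{10} e_{24} - \frac{68}{15} e_{34}


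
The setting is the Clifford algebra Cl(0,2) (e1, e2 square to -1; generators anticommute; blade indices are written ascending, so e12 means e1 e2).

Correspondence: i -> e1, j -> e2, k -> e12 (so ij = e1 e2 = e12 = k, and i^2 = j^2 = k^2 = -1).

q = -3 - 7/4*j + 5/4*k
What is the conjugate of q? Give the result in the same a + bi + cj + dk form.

In blades: q = -3 - 7/4*e2 + 5/4*e12.
Conjugation here is Clifford conjugation: the scalar is fixed and the grade-1 and grade-2 blades all flip sign, giving -3 + 7/4*e2 - 5/4*e12; translating back:
Answer: -3 + 7/4*j - 5/4*k


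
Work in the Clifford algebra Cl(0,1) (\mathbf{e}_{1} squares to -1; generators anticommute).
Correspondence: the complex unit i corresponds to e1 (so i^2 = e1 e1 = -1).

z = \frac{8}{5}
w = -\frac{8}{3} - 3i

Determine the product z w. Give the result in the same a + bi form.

In blades: z = \frac{8}{5}, w = -\frac{8}{3} - 3 e_{1}.
Distribute z over w term by term (generator squares from the signature, products reordered to ascending indices): (\frac{8}{5})*w = -\frac{64}{15} - \frac{24}{5} e_{1}.
Sum: -\frac{64}{15} - \frac{24}{5} e_{1}; translating back through the correspondence:
Answer: -\frac{64}{15} - \frac{24}{5}i


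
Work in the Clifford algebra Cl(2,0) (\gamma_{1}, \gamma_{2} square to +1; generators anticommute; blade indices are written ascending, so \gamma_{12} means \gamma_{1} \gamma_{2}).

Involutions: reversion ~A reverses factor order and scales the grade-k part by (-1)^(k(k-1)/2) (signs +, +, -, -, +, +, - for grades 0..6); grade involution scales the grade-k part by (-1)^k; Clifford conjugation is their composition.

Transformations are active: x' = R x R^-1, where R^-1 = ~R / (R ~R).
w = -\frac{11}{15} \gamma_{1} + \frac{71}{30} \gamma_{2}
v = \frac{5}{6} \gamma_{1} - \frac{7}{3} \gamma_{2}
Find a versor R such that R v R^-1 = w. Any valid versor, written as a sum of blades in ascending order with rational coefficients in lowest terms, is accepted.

Why this works: both vectors square to \frac{221}{36}, so q(v) = q(w) and R = v + w = \frac{1}{10} \gamma_{1} + \frac{1}{30} \gamma_{2} carries v to w — its own direction survives, the complement (v - w)/2 flips.
Answer: \frac{1}{10} \gamma_{1} + \frac{1}{30} \gamma_{2}


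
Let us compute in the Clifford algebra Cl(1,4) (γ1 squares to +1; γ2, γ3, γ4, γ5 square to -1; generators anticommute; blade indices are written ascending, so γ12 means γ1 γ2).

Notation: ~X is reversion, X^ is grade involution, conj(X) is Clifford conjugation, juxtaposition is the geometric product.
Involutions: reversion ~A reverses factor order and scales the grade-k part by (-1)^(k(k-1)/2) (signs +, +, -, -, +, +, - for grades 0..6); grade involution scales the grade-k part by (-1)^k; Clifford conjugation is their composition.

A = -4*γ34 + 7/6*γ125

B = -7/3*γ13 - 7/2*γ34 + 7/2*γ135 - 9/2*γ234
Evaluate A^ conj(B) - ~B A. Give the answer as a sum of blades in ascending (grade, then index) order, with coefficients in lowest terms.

first term: 14 - 18*γ2 - 28/3*γ14 - 49/12*γ23 - 14*γ145 + 49/18*γ235 + 21/4*γ1345 - 49/12*γ12345
second term: 14 + 18*γ2 + 28/3*γ14 + 49/12*γ23 - 14*γ145 + 49/18*γ235 + 21/4*γ1345 + 49/12*γ12345
Answer: -36*γ2 - 56/3*γ14 - 49/6*γ23 - 49/6*γ12345


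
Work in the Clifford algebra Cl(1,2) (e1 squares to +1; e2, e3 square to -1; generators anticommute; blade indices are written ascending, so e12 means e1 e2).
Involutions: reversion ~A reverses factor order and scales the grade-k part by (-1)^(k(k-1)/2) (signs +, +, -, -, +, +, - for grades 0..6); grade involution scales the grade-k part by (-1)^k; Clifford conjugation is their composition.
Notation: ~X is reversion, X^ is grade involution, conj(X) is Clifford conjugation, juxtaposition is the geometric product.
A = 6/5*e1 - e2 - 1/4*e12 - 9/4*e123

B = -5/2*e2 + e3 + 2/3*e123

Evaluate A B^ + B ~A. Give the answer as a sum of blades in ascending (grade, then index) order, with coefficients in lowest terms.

first term: 1 + 5/8*e1 + 1/6*e3 + 3/4*e12 - 739/120*e13 + 1/5*e23 + 1/4*e123
second term: -4 - 5/8*e1 + 1/6*e3 + 3/4*e12 - 899/120*e13 + 9/5*e23 + 1/4*e123
Answer: -3 + 1/3*e3 + 3/2*e12 - 273/20*e13 + 2*e23 + 1/2*e123


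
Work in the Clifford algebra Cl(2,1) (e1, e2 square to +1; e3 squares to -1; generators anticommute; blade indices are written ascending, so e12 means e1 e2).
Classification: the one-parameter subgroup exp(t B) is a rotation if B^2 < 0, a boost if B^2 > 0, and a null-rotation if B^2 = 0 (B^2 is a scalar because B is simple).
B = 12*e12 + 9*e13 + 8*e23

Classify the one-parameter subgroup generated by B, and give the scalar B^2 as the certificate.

B^2 term by term: the squares give (12)^2*(e12)^2 + (9)^2*(e13)^2 + (8)^2*(e23)^2 = 144*(-1) + 81*(+1) + 64*(+1) = 1 (each basis 2-blade squares to minus the product of its generators' squares); cross terms between blades sharing an index anticommute and cancel. So B^2 = 1.
Answer: boost, certificate B^2 = 1. One invariant decides it: the square 1 survives every conjugation, and its sign is exactly the classification.


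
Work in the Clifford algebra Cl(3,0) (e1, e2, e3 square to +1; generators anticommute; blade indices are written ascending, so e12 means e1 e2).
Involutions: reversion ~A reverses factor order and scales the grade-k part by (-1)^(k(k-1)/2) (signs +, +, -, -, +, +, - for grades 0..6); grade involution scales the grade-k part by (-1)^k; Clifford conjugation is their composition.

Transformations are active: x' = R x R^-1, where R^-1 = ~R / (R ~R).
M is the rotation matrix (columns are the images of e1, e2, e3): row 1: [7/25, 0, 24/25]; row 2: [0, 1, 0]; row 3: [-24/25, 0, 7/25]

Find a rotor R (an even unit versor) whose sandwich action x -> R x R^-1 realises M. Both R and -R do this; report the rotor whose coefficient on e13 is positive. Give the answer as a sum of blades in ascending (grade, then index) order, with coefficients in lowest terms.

Method: write R = a + b12*e12 + b13*e13 + b23*e23 with a^2 + b12^2 + b13^2 + b23^2 = 1 (so R^-1 = ~R). Expanding the columns R e_j ~R gives tr M = 4a^2 - 1 and, from the antisymmetric part, M21 - M12 = -4a*b12, M13 - M31 = 4a*b13, M32 - M23 = -4a*b23.
Here tr M = 39/25, so a^2 = (1 + tr M)/4 = 16/25 and a = ±4/5. Taking a = 4/5: M21 - M12 = 0, M13 - M31 = 48/25, M32 - M23 = 0, giving b12 = 0, b13 = 3/5, b23 = 0, i.e. R = 4/5 + 3/5*e13.
Its e13 coefficient is already positive.
Answer: 4/5 + 3/5*e13. Why the constraint matters: R and -R act identically through the sandwich — M has trace 39/25 either way — so only the sign condition on e13 picks one of the two preimages.


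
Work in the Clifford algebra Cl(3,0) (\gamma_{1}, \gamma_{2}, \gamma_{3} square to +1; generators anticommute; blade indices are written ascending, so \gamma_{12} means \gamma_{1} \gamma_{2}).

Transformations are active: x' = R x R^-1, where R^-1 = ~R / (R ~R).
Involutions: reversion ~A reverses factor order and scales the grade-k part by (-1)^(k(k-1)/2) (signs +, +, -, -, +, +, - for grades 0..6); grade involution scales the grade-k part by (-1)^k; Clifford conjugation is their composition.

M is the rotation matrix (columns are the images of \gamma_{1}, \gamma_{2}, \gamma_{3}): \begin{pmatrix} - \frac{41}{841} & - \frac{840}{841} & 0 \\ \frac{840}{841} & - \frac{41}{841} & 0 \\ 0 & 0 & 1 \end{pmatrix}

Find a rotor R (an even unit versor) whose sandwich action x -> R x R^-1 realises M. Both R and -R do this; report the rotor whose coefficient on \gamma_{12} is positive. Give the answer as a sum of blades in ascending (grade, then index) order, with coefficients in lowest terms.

Method: write R = a + b12*\gamma_{12} + b13*\gamma_{13} + b23*\gamma_{23} with a^2 + b12^2 + b13^2 + b23^2 = 1 (so R^-1 = ~R). Expanding the columns R e_j ~R gives tr M = 4a^2 - 1 and, from the antisymmetric part, M21 - M12 = -4a*b12, M13 - M31 = 4a*b13, M32 - M23 = -4a*b23.
Here tr M = \frac{759}{841}, so a^2 = (1 + tr M)/4 = \frac{400}{841} and a = ±\frac{20}{29}. Taking a = \frac{20}{29}: M21 - M12 = \frac{1680}{841}, M13 - M31 = 0, M32 - M23 = 0, giving b12 = -\frac{21}{29}, b13 = 0, b23 = 0, i.e. R = \frac{20}{29} - \frac{21}{29} \gamma_{12}.
Its \gamma_{12} coefficient is negative, so report the other preimage -R.
Answer: -\frac{20}{29} + \frac{21}{29} \gamma_{12}. Uniqueness: Spin(3) -> SO(3) maps R and -R to the same rotation of trace \frac{759}{841}; fixing the sign of the \gamma_{12} coefficient removes the ambiguity.


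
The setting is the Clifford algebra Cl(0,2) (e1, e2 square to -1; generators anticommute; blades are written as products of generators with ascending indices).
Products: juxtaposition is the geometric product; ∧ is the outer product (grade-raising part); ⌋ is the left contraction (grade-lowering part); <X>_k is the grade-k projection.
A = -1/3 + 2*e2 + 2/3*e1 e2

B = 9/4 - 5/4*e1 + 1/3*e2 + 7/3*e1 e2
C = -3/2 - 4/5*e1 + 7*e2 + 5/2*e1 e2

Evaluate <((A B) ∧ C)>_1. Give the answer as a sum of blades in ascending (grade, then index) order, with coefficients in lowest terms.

step 1: -107/36 + 175/36*e1 + 32/9*e2 + 29/9*e1 e2
step 2: 107/24 - 1769/360*e1 - 941/36*e2 + 2953/120*e1 e2
step 3: -1769/360*e1 - 941/36*e2
Answer: -1769/360*e1 - 941/36*e2


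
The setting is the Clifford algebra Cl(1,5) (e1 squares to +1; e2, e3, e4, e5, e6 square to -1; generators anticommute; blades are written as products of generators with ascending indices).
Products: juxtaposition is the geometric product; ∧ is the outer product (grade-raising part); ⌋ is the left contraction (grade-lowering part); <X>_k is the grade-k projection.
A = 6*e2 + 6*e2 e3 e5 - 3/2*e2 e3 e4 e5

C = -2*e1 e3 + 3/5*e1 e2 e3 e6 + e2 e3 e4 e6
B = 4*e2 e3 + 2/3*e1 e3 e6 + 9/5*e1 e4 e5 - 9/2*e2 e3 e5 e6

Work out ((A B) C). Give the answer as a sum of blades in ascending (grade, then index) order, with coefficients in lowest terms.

step 1: -24*e3 - 24*e5 - 27*e6 + 6*e4 e5 + 27/4*e4 e6 + 27/10*e1 e2 e3 + 27*e3 e5 e6 - 54/5*e1 e2 e3 e4 - 4*e1 e2 e3 e6 - 54/5*e1 e2 e4 e5 - 4*e1 e2 e5 e6 + e1 e2 e4 e5 e6
step 2: 12/5 + 48*e1 + 27/5*e2 - 81/50*e6 + 4*e1 e4 - 54/5*e1 e6 - 27/4*e2 e3 - 108/5*e2 e4 - 8*e2 e6 + 12/5*e3 e5 - 162/25*e4 e6 - 81/5*e1 e2 e3 + 81/5*e1 e2 e5 + 72/5*e1 e2 e6 + 47*e1 e3 e5 + 54*e1 e3 e6 - 27/10*e1 e4 e6 - 54*e1 e5 e6 - 27*e2 e3 e4 - 27*e2 e4 e5 - 24*e2 e4 e6 + 3/5*e3 e4 e5 - 81/20*e1 e2 e3 e4 - 16*e1 e3 e4 e5 - 27/2*e1 e3 e4 e6 + 54/5*e1 e3 e5 e6 - 108/5*e2 e3 e4 e5 - 2*e2 e3 e5 e6 - 162/25*e3 e4 e5 e6 + 72/5*e1 e2 e3 e5 e6 + 26*e2 e3 e4 e5 e6 + 18/5*e1 e2 e3 e4 e5 e6
Answer: 12/5 + 48*e1 + 27/5*e2 - 81/50*e6 + 4*e1 e4 - 54/5*e1 e6 - 27/4*e2 e3 - 108/5*e2 e4 - 8*e2 e6 + 12/5*e3 e5 - 162/25*e4 e6 - 81/5*e1 e2 e3 + 81/5*e1 e2 e5 + 72/5*e1 e2 e6 + 47*e1 e3 e5 + 54*e1 e3 e6 - 27/10*e1 e4 e6 - 54*e1 e5 e6 - 27*e2 e3 e4 - 27*e2 e4 e5 - 24*e2 e4 e6 + 3/5*e3 e4 e5 - 81/20*e1 e2 e3 e4 - 16*e1 e3 e4 e5 - 27/2*e1 e3 e4 e6 + 54/5*e1 e3 e5 e6 - 108/5*e2 e3 e4 e5 - 2*e2 e3 e5 e6 - 162/25*e3 e4 e5 e6 + 72/5*e1 e2 e3 e5 e6 + 26*e2 e3 e4 e5 e6 + 18/5*e1 e2 e3 e4 e5 e6


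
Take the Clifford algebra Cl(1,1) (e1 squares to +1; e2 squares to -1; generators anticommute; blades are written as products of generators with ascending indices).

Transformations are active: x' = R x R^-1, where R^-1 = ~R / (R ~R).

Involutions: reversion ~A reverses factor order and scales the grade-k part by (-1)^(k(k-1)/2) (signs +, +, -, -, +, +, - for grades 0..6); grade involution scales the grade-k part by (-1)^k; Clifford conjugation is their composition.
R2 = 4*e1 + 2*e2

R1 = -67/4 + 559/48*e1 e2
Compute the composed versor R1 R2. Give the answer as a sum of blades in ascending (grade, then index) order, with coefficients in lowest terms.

Distribute over the terms of R1 (each basis-blade product reordered to ascending indices, repeated generators contracted through their squares):
(-67/4) R2 = -67*e1 - 67/2*e2
(559/48*e1 e2) R2 = -559/24*e1 - 559/12*e2
Summing the partial products and collecting blades:
Answer: -2167/24*e1 - 961/12*e2


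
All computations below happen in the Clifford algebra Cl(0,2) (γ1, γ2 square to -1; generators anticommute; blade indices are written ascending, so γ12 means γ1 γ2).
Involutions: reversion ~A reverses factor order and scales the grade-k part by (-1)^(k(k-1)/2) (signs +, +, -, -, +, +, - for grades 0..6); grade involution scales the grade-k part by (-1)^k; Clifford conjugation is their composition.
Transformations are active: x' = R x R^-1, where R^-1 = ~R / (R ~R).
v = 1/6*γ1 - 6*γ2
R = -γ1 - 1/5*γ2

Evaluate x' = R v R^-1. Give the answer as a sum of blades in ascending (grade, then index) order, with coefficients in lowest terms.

~R = -γ1 - 1/5*γ2, and R ~R = -26/25, so R^-1 = ~R / (-26/25).
R v = -31/30 + 181/30*γ12
Answer: -28/13*γ1 + 437/78*γ2


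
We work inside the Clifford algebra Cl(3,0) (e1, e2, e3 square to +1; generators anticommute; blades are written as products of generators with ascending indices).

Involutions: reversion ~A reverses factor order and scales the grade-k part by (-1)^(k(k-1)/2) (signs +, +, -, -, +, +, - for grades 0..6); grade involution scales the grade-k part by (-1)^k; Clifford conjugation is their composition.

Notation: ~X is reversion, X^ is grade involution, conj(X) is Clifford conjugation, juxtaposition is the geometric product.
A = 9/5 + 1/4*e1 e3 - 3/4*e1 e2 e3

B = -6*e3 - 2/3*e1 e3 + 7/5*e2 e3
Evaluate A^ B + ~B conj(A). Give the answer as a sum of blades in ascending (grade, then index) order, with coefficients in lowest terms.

first term: 1/6 - 51/20*e1 - 1/2*e2 - 54/5*e3 - 97/20*e1 e2 - 6/5*e1 e3 + 63/25*e2 e3
second term: 1/6 - 51/20*e1 - 1/2*e2 - 54/5*e3 + 97/20*e1 e2 + 6/5*e1 e3 - 63/25*e2 e3
Answer: 1/3 - 51/10*e1 - e2 - 108/5*e3


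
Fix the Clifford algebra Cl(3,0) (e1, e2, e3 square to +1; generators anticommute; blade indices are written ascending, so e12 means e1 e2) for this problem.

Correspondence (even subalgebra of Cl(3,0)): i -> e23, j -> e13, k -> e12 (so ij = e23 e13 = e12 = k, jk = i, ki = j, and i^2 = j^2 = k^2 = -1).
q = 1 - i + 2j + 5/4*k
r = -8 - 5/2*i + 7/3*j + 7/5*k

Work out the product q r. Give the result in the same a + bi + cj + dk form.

In blades: q = 1 + 5/4*e12 + 2*e13 - e23, r = -8 + 7/5*e12 + 7/3*e13 - 5/2*e23.
Distribute q over r term by term (generator squares from the signature, products reordered to ascending indices): (1)*r = -8 + 7/5*e12 + 7/3*e13 - 5/2*e23; (5/4*e12)*r = -7/4 - 10*e12 - 25/8*e13 - 35/12*e23; (2*e13)*r = -14/3 + 5*e12 - 16*e13 + 14/5*e23; (-e23)*r = -5/2 - 7/3*e12 + 7/5*e13 + 8*e23.
Sum: -203/12 - 89/15*e12 - 1847/120*e13 + 323/60*e23; translating back through the correspondence:
Answer: -203/12 + 323/60*i - 1847/120*j - 89/15*k


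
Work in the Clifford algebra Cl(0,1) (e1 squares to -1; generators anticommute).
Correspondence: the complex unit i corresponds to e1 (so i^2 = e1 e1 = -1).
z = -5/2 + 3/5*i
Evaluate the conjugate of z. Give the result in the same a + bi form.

In blades: z = -5/2 + 3/5*e1.
Conjugation here is Clifford conjugation: the scalar is fixed and the grade-1 and grade-2 blades all flip sign, giving -5/2 - 3/5*e1; translating back:
Answer: -5/2 - 3/5*i


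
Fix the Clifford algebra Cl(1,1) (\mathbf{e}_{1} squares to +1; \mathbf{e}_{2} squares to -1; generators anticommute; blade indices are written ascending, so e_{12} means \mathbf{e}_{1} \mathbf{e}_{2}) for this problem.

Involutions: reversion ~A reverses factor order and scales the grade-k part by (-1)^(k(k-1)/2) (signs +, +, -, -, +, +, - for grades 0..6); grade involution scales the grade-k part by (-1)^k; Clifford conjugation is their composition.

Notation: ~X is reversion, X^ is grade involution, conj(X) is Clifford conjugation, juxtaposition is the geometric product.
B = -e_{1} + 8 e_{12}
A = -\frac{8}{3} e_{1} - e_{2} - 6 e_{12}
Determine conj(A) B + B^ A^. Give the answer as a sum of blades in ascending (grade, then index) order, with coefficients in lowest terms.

first term: \frac{136}{3} + 8 e_{1} + \frac{82}{3} e_{2} + e_{12}
second term: -\frac{136}{3} - 8 e_{1} - \frac{82}{3} e_{2} + e_{12}
Answer: 2 e_{12}


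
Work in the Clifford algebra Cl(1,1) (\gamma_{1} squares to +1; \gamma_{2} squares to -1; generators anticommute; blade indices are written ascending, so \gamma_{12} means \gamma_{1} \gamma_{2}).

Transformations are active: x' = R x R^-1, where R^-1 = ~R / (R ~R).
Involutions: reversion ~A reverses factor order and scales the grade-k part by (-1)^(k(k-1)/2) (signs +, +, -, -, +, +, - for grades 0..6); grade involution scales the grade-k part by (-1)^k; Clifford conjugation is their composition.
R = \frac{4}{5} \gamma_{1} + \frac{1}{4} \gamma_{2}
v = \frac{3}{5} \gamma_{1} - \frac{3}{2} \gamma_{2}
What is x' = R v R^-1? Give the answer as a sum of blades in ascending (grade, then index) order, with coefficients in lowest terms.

~R = \frac{4}{5} \gamma_{1} + \frac{1}{4} \gamma_{2}, and R ~R = \frac{231}{400}, so R^-1 = ~R / (\frac{231}{400}).
R v = \frac{171}{200} - \frac{27}{20} \gamma_{12}
Answer: \frac{681}{385} \gamma_{1} + \frac{345}{154} \gamma_{2}


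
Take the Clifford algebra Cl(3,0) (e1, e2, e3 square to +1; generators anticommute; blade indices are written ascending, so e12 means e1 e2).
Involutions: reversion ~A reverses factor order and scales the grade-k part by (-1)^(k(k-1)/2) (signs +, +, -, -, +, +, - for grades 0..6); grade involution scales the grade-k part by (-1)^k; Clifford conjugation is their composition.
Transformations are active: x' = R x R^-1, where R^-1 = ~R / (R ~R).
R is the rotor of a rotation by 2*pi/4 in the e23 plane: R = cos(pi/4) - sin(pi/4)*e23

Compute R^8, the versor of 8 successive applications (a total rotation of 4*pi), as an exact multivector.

Because a rotor carries half the rotation angle, composing 8 copies of this e23-plane rotor multiplies the phase: 8*(pi/4) = 2*pi, hence R^8 = cos(2*pi) - sin(2*pi)*e23.
cos(2*pi) = 1 and sin(2*pi) = 0, so R^8 = 1. The total rotation 4*pi is 2 full turns, so every vector returns to itself, yet the rotor is +1, back on the identity sheet (an even number of 2*pi turns).
Answer: 1


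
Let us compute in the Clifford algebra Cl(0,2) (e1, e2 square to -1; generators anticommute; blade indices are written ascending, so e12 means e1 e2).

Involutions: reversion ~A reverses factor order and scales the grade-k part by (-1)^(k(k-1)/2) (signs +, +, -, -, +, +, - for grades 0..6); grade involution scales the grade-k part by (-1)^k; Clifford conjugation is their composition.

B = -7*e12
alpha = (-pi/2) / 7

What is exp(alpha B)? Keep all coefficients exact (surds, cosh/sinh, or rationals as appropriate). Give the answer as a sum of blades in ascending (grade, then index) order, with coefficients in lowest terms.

B^2 = (-7)^2*(e12)^2 = 49*(-1) = -49 (a basis 2-blade squares to minus the product of its generators' squares).
B^2 = -49 — since the square is negative, the closed form is circular: l = 7, alpha*l = -pi/2, so exp(alpha B) = cos(-pi/2) + (sin(-pi/2)/7)*B = 0 + (-1/7)*B.
Answer: e12


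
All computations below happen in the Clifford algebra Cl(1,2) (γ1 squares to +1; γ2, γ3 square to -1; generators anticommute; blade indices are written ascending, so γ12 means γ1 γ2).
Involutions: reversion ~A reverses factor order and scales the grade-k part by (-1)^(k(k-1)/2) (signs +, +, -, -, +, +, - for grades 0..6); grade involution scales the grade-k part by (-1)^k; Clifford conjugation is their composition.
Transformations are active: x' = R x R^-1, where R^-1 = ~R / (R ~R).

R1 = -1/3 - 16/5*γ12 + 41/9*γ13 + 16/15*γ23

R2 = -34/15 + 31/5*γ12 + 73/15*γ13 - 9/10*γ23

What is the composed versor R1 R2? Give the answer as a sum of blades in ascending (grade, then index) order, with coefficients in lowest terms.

Distribute over the terms of R1 (each basis-blade product reordered to ascending indices, repeated generators contracted through their squares):
(-1/3) R2 = 34/45 - 31/15*γ12 - 73/45*γ13 + 3/10*γ23
(-16/5*γ12) R2 = -496/25 + 544/75*γ12 - 72/25*γ13 + 1168/75*γ23
(41/9*γ13) R2 = 2993/135 - 41/10*γ12 - 1394/135*γ13 + 1271/45*γ23
(16/15*γ23) R2 = 24/25 - 1168/225*γ12 + 496/75*γ13 - 544/225*γ23
Summing the partial products and collecting blades:
Answer: 2731/675 - 1847/450*γ12 - 1109/135*γ13 + 417/10*γ23


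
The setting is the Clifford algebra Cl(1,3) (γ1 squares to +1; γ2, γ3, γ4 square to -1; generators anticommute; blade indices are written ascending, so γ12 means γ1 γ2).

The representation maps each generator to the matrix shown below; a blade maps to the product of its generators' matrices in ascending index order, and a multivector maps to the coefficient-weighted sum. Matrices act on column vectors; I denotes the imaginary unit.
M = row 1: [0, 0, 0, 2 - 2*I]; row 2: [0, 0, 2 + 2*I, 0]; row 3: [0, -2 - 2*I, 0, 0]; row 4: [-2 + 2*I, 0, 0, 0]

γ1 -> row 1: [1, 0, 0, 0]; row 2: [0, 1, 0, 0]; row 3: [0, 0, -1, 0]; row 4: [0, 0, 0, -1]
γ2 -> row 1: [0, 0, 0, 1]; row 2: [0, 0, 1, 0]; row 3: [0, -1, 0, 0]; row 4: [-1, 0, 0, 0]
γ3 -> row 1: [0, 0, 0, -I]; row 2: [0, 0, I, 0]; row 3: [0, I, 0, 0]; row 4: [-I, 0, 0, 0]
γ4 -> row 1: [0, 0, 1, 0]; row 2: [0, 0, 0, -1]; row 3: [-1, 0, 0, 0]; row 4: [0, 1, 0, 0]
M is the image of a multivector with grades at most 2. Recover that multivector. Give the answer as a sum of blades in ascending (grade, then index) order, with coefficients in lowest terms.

Method: the blade images are trace-orthogonal — tr(rho(e_A) rho(e_B)^-1) = 4 if A = B and 0 otherwise — and rho(e_A)^-1 = (e_A)^2 * rho(e_A) with (e_A)^2 = +1 or -1, so the coefficient of e_A in the preimage is (e_A)^2 * tr(M rho(e_A))/4.
Nonzero projections over blades of grade <= 2: γ2: (γ2)^2 = -1, tr(M rho(γ2)) = -8, coefficient 2; γ13: (γ13)^2 = +1, tr(M rho(γ13)) = 8, coefficient 2. Every other blade of grade <= 2 projects to 0.
Answer: 2*γ2 + 2*γ13


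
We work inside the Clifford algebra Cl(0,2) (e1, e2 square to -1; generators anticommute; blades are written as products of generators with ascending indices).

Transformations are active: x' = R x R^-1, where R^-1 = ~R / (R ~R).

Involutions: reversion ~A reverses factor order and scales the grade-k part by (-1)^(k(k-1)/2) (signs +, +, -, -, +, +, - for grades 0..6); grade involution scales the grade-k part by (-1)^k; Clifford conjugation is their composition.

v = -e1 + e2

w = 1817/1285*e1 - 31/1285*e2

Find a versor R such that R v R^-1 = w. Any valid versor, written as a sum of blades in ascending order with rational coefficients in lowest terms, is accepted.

Key observation: q(v) = q(w) = -2 (sandwiches preserve the norm), so R = v + w = 532/1285*e1 + 1254/1285*e2 works whenever it is invertible — the component of v along it is kept and (v - w)/2 reverses, sending v to w.
Answer: 532/1285*e1 + 1254/1285*e2


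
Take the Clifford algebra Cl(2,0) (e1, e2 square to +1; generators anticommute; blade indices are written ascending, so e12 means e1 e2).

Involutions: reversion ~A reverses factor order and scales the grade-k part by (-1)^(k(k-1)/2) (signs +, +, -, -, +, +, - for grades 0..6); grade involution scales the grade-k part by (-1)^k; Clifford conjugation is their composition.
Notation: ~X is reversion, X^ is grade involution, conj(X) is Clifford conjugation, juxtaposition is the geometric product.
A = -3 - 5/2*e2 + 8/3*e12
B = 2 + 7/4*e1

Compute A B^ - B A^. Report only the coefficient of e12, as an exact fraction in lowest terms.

first term: -6 + 21/4*e1 - 1/3*e2 + 23/24*e12
second term: -6 - 21/4*e1 + 29/3*e2 + 233/24*e12
Answer: -35/4


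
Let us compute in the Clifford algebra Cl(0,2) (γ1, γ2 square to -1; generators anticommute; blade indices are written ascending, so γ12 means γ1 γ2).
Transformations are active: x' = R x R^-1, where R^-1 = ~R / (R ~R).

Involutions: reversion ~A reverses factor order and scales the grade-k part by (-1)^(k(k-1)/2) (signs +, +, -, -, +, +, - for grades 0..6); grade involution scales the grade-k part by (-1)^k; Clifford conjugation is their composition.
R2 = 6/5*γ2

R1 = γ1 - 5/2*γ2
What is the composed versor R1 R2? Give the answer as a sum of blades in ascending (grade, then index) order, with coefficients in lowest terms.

Distribute over the terms of R2 (each basis-blade product reordered to ascending indices, repeated generators contracted through their squares):
R1 (6/5*γ2) = 3 + 6/5*γ12
Answer: 3 + 6/5*γ12
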